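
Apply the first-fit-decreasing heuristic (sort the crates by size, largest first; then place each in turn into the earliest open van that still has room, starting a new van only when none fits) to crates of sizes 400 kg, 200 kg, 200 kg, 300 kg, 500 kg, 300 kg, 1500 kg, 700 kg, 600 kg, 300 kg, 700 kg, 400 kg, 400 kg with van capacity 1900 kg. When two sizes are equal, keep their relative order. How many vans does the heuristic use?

Sorted descending: 1500, 700, 700, 600, 500, 400, 400, 400, 300, 300, 300, 200, 200.
  1500 → van 1 (new)  [load 1500/1900]
  700 → van 2 (new)  [load 700/1900]
  700 → van 2  [load 1400/1900]
  600 → van 3 (new)  [load 600/1900]
  500 → van 2  [load 1900/1900]
  400 → van 1  [load 1900/1900]
  400 → van 3  [load 1000/1900]
  400 → van 3  [load 1400/1900]
  300 → van 3  [load 1700/1900]
  300 → van 4 (new)  [load 300/1900]
  300 → van 4  [load 600/1900]
  200 → van 3  [load 1900/1900]
  200 → van 4  [load 800/1900]
4 vans opened.

4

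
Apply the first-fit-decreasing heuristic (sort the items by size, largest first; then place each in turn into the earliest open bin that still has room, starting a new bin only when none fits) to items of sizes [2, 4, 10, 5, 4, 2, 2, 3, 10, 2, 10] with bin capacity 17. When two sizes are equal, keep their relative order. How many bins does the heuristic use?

4

Sorted descending: 10, 10, 10, 5, 4, 4, 3, 2, 2, 2, 2.
  10 → bin 1 (new)  [load 10/17]
  10 → bin 2 (new)  [load 10/17]
  10 → bin 3 (new)  [load 10/17]
  5 → bin 1  [load 15/17]
  4 → bin 2  [load 14/17]
  4 → bin 3  [load 14/17]
  3 → bin 2  [load 17/17]
  2 → bin 1  [load 17/17]
  2 → bin 3  [load 16/17]
  2 → bin 4 (new)  [load 2/17]
  2 → bin 4  [load 4/17]
4 bins opened.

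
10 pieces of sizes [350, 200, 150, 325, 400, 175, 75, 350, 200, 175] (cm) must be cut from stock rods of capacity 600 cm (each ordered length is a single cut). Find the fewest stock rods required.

5

Total = 400 + 350 + 350 + 325 + 200 + 200 + 175 + 175 + 150 + 75 = 2400 cm.
Lower bound: ⌈2400/600⌉ = 4 stock rods.
A packing using 5 stock rods:
  stock rod 1: 400 + 200 = 600
  stock rod 2: 350 + 200 = 550
  stock rod 3: 350 + 175 + 75 = 600
  stock rod 4: 325 + 175 = 500
  stock rod 5: 150 = 150
No arrangement into 4 stock rods stays within capacity, so 5 is optimal.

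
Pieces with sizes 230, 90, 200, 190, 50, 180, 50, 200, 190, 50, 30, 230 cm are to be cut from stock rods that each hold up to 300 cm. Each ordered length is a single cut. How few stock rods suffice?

7

Total = 230 + 230 + 200 + 200 + 190 + 190 + 180 + 90 + 50 + 50 + 50 + 30 = 1690 cm.
Lower bound: ⌈1690/300⌉ = 6 stock rods.
Also, 7 pieces each exceed 150 cm, and no two of those can share a stock rod, so at least 7 stock rods are needed.
A packing using 7 stock rods:
  stock rod 1: 230 + 50 = 280
  stock rod 2: 230 + 50 = 280
  stock rod 3: 200 + 90 = 290
  stock rod 4: 200 + 50 + 30 = 280
  stock rod 5: 190 = 190
  stock rod 6: 190 = 190
  stock rod 7: 180 = 180
This matches the lower bound, so 7 is optimal.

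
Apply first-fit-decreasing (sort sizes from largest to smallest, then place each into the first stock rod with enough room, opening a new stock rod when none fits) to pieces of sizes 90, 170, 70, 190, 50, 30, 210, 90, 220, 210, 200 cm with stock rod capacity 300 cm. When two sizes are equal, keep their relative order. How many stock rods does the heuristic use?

6

Sorted descending: 220, 210, 210, 200, 190, 170, 90, 90, 70, 50, 30.
  220 → stock rod 1 (new)  [load 220/300]
  210 → stock rod 2 (new)  [load 210/300]
  210 → stock rod 3 (new)  [load 210/300]
  200 → stock rod 4 (new)  [load 200/300]
  190 → stock rod 5 (new)  [load 190/300]
  170 → stock rod 6 (new)  [load 170/300]
  90 → stock rod 2  [load 300/300]
  90 → stock rod 3  [load 300/300]
  70 → stock rod 1  [load 290/300]
  50 → stock rod 4  [load 250/300]
  30 → stock rod 4  [load 280/300]
6 stock rods opened.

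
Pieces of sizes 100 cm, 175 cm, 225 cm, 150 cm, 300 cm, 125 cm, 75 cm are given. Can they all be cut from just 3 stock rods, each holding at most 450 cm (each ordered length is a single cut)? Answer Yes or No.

Yes

A valid assignment using 3 stock rods:
  stock rod 1: 300 + 150 = 450
  stock rod 2: 225 + 175 = 400
  stock rod 3: 125 + 100 + 75 = 300
Every load is within 450 cm, so 3 stock rods suffice.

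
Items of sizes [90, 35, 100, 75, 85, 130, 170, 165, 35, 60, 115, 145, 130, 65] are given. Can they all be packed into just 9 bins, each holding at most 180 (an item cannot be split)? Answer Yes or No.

Yes

A valid assignment using 9 bins:
  bin 1: 170 = 170
  bin 2: 165 = 165
  bin 3: 145 + 35 = 180
  bin 4: 130 + 35 = 165
  bin 5: 130 = 130
  bin 6: 115 + 65 = 180
  bin 7: 100 + 75 = 175
  bin 8: 90 + 85 = 175
  bin 9: 60 = 60
Every load is within 180, so 9 bins suffice.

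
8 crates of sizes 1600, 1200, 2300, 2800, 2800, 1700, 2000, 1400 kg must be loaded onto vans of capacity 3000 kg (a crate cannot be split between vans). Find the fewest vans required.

6

Total = 2800 + 2800 + 2300 + 2000 + 1700 + 1600 + 1400 + 1200 = 15800 kg.
Lower bound: ⌈15800/3000⌉ = 6 vans.
A packing using 6 vans:
  van 1: 2800 = 2800
  van 2: 2800 = 2800
  van 3: 2300 = 2300
  van 4: 2000 = 2000
  van 5: 1700 + 1200 = 2900
  van 6: 1600 + 1400 = 3000
This matches the lower bound, so 6 is optimal.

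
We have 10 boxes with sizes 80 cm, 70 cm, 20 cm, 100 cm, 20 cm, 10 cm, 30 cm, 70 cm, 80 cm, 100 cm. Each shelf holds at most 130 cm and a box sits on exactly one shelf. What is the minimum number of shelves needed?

Total = 100 + 100 + 80 + 80 + 70 + 70 + 30 + 20 + 20 + 10 = 580 cm.
Lower bound: ⌈580/130⌉ = 5 shelves.
Also, 6 boxes each exceed 65 cm, and no two of those can share a shelf, so at least 6 shelves are needed.
A packing using 6 shelves:
  shelf 1: 100 + 30 = 130
  shelf 2: 100 + 20 + 10 = 130
  shelf 3: 80 + 20 = 100
  shelf 4: 80 = 80
  shelf 5: 70 = 70
  shelf 6: 70 = 70
This matches the lower bound, so 6 is optimal.

6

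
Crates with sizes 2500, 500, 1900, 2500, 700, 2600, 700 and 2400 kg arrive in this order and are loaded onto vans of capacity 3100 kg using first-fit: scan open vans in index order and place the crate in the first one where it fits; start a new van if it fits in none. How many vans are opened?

5

  2500 → van 1 (new)  [load 2500/3100]
  500 → van 1  [load 3000/3100]
  1900 → van 2 (new)  [load 1900/3100]
  2500 → van 3 (new)  [load 2500/3100]
  700 → van 2  [load 2600/3100]
  2600 → van 4 (new)  [load 2600/3100]
  700 → van 5 (new)  [load 700/3100]
  2400 → van 5  [load 3100/3100]
5 vans opened.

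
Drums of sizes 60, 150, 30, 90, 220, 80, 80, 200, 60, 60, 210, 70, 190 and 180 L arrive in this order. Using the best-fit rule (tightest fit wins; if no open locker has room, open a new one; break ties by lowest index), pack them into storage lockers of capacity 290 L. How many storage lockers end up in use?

  60 → locker 1 (new)  [load 60/290]
  150 → locker 1  [load 210/290]
  30 → locker 1  [load 240/290]
  90 → locker 2 (new)  [load 90/290]
  220 → locker 3 (new)  [load 220/290]
  80 → locker 2  [load 170/290]
  80 → locker 2  [load 250/290]
  200 → locker 4 (new)  [load 200/290]
  60 → locker 3  [load 280/290]
  60 → locker 4  [load 260/290]
  210 → locker 5 (new)  [load 210/290]
  70 → locker 5  [load 280/290]
  190 → locker 6 (new)  [load 190/290]
  180 → locker 7 (new)  [load 180/290]
7 storage lockers opened.

7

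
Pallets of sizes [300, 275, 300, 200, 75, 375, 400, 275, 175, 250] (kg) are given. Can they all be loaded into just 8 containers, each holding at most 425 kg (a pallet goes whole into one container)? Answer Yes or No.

Yes

A valid assignment using 8 containers:
  container 1: 400 = 400
  container 2: 375 = 375
  container 3: 300 + 75 = 375
  container 4: 300 = 300
  container 5: 275 = 275
  container 6: 275 = 275
  container 7: 250 + 175 = 425
  container 8: 200 = 200
Every load is within 425 kg, so 8 containers suffice.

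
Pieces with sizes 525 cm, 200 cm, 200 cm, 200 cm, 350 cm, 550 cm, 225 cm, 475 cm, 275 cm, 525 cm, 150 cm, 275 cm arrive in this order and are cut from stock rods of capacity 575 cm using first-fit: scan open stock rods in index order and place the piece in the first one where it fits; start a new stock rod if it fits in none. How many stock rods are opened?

  525 → stock rod 1 (new)  [load 525/575]
  200 → stock rod 2 (new)  [load 200/575]
  200 → stock rod 2  [load 400/575]
  200 → stock rod 3 (new)  [load 200/575]
  350 → stock rod 3  [load 550/575]
  550 → stock rod 4 (new)  [load 550/575]
  225 → stock rod 5 (new)  [load 225/575]
  475 → stock rod 6 (new)  [load 475/575]
  275 → stock rod 5  [load 500/575]
  525 → stock rod 7 (new)  [load 525/575]
  150 → stock rod 2  [load 550/575]
  275 → stock rod 8 (new)  [load 275/575]
8 stock rods opened.

8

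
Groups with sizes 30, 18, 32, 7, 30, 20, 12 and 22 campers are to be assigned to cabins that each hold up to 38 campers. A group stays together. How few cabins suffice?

Total = 32 + 30 + 30 + 22 + 20 + 18 + 12 + 7 = 171 campers.
Lower bound: ⌈171/38⌉ = 5 cabins.
A packing using 5 cabins:
  cabin 1: 32 = 32
  cabin 2: 30 + 7 = 37
  cabin 3: 30 = 30
  cabin 4: 22 + 12 = 34
  cabin 5: 20 + 18 = 38
This matches the lower bound, so 5 is optimal.

5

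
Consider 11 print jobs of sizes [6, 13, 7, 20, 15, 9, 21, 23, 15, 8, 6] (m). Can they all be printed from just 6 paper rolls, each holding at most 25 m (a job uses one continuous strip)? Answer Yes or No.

Total = 143 m; ⌈143/25⌉ = 6.
The bound of 6 does not rule out 6, but exhaustive search shows no assignment into 6 paper rolls of capacity 25 m exists — the minimum is 7.

No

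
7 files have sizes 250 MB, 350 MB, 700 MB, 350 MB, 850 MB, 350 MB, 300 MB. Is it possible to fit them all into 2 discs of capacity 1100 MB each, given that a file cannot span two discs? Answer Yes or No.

Total = 3150 MB; ⌈3150/1100⌉ = 3.
At least 3 discs are required, but only 2 are allowed.

No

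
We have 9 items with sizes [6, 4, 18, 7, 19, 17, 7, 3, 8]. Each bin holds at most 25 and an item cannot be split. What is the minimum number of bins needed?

4

Total = 19 + 18 + 17 + 8 + 7 + 7 + 6 + 4 + 3 = 89.
Lower bound: ⌈89/25⌉ = 4 bins.
A packing using 4 bins:
  bin 1: 19 + 6 = 25
  bin 2: 18 + 7 = 25
  bin 3: 17 + 8 = 25
  bin 4: 7 + 4 + 3 = 14
This matches the lower bound, so 4 is optimal.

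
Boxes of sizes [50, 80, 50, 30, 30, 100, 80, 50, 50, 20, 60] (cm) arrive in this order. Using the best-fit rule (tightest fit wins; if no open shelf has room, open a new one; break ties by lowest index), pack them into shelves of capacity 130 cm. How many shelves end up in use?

5

  50 → shelf 1 (new)  [load 50/130]
  80 → shelf 1  [load 130/130]
  50 → shelf 2 (new)  [load 50/130]
  30 → shelf 2  [load 80/130]
  30 → shelf 2  [load 110/130]
  100 → shelf 3 (new)  [load 100/130]
  80 → shelf 4 (new)  [load 80/130]
  50 → shelf 4  [load 130/130]
  50 → shelf 5 (new)  [load 50/130]
  20 → shelf 2  [load 130/130]
  60 → shelf 5  [load 110/130]
5 shelves opened.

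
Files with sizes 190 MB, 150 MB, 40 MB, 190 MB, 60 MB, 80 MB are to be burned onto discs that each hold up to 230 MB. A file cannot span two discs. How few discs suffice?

Total = 190 + 190 + 150 + 80 + 60 + 40 = 710 MB.
Lower bound: ⌈710/230⌉ = 4 discs.
A packing using 4 discs:
  disc 1: 190 + 40 = 230
  disc 2: 190 = 190
  disc 3: 150 + 80 = 230
  disc 4: 60 = 60
This matches the lower bound, so 4 is optimal.

4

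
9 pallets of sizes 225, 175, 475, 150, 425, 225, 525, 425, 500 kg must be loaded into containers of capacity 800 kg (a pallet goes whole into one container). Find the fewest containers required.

5

Total = 525 + 500 + 475 + 425 + 425 + 225 + 225 + 175 + 150 = 3125 kg.
Lower bound: ⌈3125/800⌉ = 4 containers.
Also, 5 pallets each exceed 400 kg, and no two of those can share a container, so at least 5 containers are needed.
A packing using 5 containers:
  container 1: 525 + 225 = 750
  container 2: 500 + 225 = 725
  container 3: 475 + 175 + 150 = 800
  container 4: 425 = 425
  container 5: 425 = 425
This matches the lower bound, so 5 is optimal.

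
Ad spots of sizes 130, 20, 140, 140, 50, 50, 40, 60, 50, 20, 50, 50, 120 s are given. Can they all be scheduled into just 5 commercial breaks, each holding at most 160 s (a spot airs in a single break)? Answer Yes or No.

Total = 920 s; ⌈920/160⌉ = 6.
At least 6 commercial breaks are required, but only 5 are allowed.

No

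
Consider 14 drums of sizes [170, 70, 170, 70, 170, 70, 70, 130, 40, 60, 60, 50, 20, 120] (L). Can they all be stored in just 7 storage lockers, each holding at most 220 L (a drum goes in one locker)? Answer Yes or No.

Yes

A valid assignment using 7 storage lockers:
  locker 1: 170 + 50 = 220
  locker 2: 170 + 40 = 210
  locker 3: 170 + 20 = 190
  locker 4: 130 + 70 = 200
  locker 5: 120 + 70 = 190
  locker 6: 70 + 70 + 60 = 200
  locker 7: 60 = 60
Every load is within 220 L, so 7 storage lockers suffice.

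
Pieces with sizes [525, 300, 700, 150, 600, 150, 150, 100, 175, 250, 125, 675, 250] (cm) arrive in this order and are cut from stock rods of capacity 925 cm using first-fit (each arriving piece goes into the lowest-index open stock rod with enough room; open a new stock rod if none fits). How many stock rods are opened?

5

  525 → stock rod 1 (new)  [load 525/925]
  300 → stock rod 1  [load 825/925]
  700 → stock rod 2 (new)  [load 700/925]
  150 → stock rod 2  [load 850/925]
  600 → stock rod 3 (new)  [load 600/925]
  150 → stock rod 3  [load 750/925]
  150 → stock rod 3  [load 900/925]
  100 → stock rod 1  [load 925/925]
  175 → stock rod 4 (new)  [load 175/925]
  250 → stock rod 4  [load 425/925]
  125 → stock rod 4  [load 550/925]
  675 → stock rod 5 (new)  [load 675/925]
  250 → stock rod 4  [load 800/925]
5 stock rods opened.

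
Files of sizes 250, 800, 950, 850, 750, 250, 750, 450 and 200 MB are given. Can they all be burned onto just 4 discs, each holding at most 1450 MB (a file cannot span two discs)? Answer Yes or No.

No

Total = 5250 MB; ⌈5250/1450⌉ = 4.
5 files each exceed half the capacity and cannot share a disc, forcing at least 5 discs.
At least 5 discs are required, but only 4 are allowed.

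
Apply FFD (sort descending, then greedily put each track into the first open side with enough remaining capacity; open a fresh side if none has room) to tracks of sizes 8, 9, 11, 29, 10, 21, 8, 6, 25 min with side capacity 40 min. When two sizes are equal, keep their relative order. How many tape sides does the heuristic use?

4

Sorted descending: 29, 25, 21, 11, 10, 9, 8, 8, 6.
  29 → side 1 (new)  [load 29/40]
  25 → side 2 (new)  [load 25/40]
  21 → side 3 (new)  [load 21/40]
  11 → side 1  [load 40/40]
  10 → side 2  [load 35/40]
  9 → side 3  [load 30/40]
  8 → side 3  [load 38/40]
  8 → side 4 (new)  [load 8/40]
  6 → side 4  [load 14/40]
4 tape sides opened.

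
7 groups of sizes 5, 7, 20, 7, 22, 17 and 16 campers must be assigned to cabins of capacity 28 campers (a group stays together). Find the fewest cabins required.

4

Total = 22 + 20 + 17 + 16 + 7 + 7 + 5 = 94 campers.
Lower bound: ⌈94/28⌉ = 4 cabins.
A packing using 4 cabins:
  cabin 1: 22 + 5 = 27
  cabin 2: 20 + 7 = 27
  cabin 3: 17 + 7 = 24
  cabin 4: 16 = 16
This matches the lower bound, so 4 is optimal.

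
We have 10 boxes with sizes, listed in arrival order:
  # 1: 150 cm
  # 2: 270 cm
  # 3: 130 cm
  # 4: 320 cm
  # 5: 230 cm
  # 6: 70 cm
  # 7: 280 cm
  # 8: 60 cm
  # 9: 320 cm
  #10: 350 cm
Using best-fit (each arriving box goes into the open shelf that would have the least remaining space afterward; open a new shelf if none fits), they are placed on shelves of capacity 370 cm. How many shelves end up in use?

  150 → shelf 1 (new)  [load 150/370]
  270 → shelf 2 (new)  [load 270/370]
  130 → shelf 1  [load 280/370]
  320 → shelf 3 (new)  [load 320/370]
  230 → shelf 4 (new)  [load 230/370]
  70 → shelf 1  [load 350/370]
  280 → shelf 5 (new)  [load 280/370]
  60 → shelf 5  [load 340/370]
  320 → shelf 6 (new)  [load 320/370]
  350 → shelf 7 (new)  [load 350/370]
7 shelves opened.

7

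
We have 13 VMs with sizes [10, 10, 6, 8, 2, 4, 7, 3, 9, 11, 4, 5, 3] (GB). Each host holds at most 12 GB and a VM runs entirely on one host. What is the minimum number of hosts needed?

Total = 11 + 10 + 10 + 9 + 8 + 7 + 6 + 5 + 4 + 4 + 3 + 3 + 2 = 82 GB.
Lower bound: ⌈82/12⌉ = 7 hosts.
A packing using 8 hosts:
  host 1: 11 = 11
  host 2: 10 + 2 = 12
  host 3: 10 = 10
  host 4: 9 + 3 = 12
  host 5: 8 + 4 = 12
  host 6: 7 + 5 = 12
  host 7: 6 + 4 = 10
  host 8: 3 = 3
No arrangement into 7 hosts stays within capacity, so 8 is optimal.

8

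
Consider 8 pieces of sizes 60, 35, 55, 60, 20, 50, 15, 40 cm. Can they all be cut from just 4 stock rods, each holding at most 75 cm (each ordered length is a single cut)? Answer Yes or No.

No

Total = 335 cm; ⌈335/75⌉ = 5.
At least 5 stock rods are required, but only 4 are allowed.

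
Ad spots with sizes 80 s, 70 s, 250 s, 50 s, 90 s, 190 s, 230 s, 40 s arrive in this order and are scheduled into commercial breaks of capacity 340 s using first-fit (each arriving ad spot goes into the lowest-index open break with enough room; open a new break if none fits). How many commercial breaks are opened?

4

  80 → break 1 (new)  [load 80/340]
  70 → break 1  [load 150/340]
  250 → break 2 (new)  [load 250/340]
  50 → break 1  [load 200/340]
  90 → break 1  [load 290/340]
  190 → break 3 (new)  [load 190/340]
  230 → break 4 (new)  [load 230/340]
  40 → break 1  [load 330/340]
4 commercial breaks opened.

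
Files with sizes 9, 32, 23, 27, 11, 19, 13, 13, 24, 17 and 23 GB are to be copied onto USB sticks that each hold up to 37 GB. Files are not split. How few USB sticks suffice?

Total = 32 + 27 + 24 + 23 + 23 + 19 + 17 + 13 + 13 + 11 + 9 = 211 GB.
Lower bound: ⌈211/37⌉ = 6 USB sticks.
A packing using 6 USB sticks:
  USB stick 1: 32 = 32
  USB stick 2: 27 + 9 = 36
  USB stick 3: 24 + 13 = 37
  USB stick 4: 23 + 13 = 36
  USB stick 5: 23 + 11 = 34
  USB stick 6: 19 + 17 = 36
This matches the lower bound, so 6 is optimal.

6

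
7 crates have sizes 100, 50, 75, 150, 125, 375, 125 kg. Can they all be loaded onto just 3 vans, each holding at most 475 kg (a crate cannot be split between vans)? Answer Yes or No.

Yes

A valid assignment using 3 vans:
  van 1: 375 + 100 = 475
  van 2: 150 + 125 + 125 + 75 = 475
  van 3: 50 = 50
Every load is within 475 kg, so 3 vans suffice.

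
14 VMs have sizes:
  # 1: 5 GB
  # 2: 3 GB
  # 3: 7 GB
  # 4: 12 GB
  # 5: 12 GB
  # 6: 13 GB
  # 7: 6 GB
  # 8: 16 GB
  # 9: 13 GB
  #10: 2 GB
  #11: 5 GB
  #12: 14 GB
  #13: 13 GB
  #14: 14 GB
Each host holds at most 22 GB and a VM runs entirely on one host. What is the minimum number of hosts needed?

8

Total = 16 + 14 + 14 + 13 + 13 + 13 + 12 + 12 + 7 + 6 + 5 + 5 + 3 + 2 = 135 GB.
Lower bound: ⌈135/22⌉ = 7 hosts.
Also, 8 VMs each exceed 11 GB, and no two of those can share a host, so at least 8 hosts are needed.
A packing using 8 hosts:
  host 1: 16 + 6 = 22
  host 2: 14 + 7 = 21
  host 3: 14 + 5 + 3 = 22
  host 4: 13 + 5 + 2 = 20
  host 5: 13 = 13
  host 6: 13 = 13
  host 7: 12 = 12
  host 8: 12 = 12
This matches the lower bound, so 8 is optimal.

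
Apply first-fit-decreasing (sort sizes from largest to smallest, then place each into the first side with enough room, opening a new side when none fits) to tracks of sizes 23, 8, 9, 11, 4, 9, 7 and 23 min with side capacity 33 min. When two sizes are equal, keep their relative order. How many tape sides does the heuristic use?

Sorted descending: 23, 23, 11, 9, 9, 8, 7, 4.
  23 → side 1 (new)  [load 23/33]
  23 → side 2 (new)  [load 23/33]
  11 → side 3 (new)  [load 11/33]
  9 → side 1  [load 32/33]
  9 → side 2  [load 32/33]
  8 → side 3  [load 19/33]
  7 → side 3  [load 26/33]
  4 → side 3  [load 30/33]
3 tape sides opened.

3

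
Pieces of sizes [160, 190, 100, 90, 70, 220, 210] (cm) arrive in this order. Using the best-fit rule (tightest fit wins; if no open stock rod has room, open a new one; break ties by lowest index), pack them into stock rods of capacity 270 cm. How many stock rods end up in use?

5

  160 → stock rod 1 (new)  [load 160/270]
  190 → stock rod 2 (new)  [load 190/270]
  100 → stock rod 1  [load 260/270]
  90 → stock rod 3 (new)  [load 90/270]
  70 → stock rod 2  [load 260/270]
  220 → stock rod 4 (new)  [load 220/270]
  210 → stock rod 5 (new)  [load 210/270]
5 stock rods opened.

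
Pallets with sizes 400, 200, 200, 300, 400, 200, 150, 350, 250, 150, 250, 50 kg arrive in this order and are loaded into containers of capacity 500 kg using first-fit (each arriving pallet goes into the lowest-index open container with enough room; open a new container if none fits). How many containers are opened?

7

  400 → container 1 (new)  [load 400/500]
  200 → container 2 (new)  [load 200/500]
  200 → container 2  [load 400/500]
  300 → container 3 (new)  [load 300/500]
  400 → container 4 (new)  [load 400/500]
  200 → container 3  [load 500/500]
  150 → container 5 (new)  [load 150/500]
  350 → container 5  [load 500/500]
  250 → container 6 (new)  [load 250/500]
  150 → container 6  [load 400/500]
  250 → container 7 (new)  [load 250/500]
  50 → container 1  [load 450/500]
7 containers opened.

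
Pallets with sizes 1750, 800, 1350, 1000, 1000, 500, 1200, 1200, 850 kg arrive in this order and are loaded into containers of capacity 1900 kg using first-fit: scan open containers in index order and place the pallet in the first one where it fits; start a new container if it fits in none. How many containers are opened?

  1750 → container 1 (new)  [load 1750/1900]
  800 → container 2 (new)  [load 800/1900]
  1350 → container 3 (new)  [load 1350/1900]
  1000 → container 2  [load 1800/1900]
  1000 → container 4 (new)  [load 1000/1900]
  500 → container 3  [load 1850/1900]
  1200 → container 5 (new)  [load 1200/1900]
  1200 → container 6 (new)  [load 1200/1900]
  850 → container 4  [load 1850/1900]
6 containers opened.

6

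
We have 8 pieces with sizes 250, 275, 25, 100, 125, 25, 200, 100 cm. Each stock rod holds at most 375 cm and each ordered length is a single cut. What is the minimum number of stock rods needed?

Total = 275 + 250 + 200 + 125 + 100 + 100 + 25 + 25 = 1100 cm.
Lower bound: ⌈1100/375⌉ = 3 stock rods.
A packing using 3 stock rods:
  stock rod 1: 275 + 100 = 375
  stock rod 2: 250 + 125 = 375
  stock rod 3: 200 + 100 + 25 + 25 = 350
This matches the lower bound, so 3 is optimal.

3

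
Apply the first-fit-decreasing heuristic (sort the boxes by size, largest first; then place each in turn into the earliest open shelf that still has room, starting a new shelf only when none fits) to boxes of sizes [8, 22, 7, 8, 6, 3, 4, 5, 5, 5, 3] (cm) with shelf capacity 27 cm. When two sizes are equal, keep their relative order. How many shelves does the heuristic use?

Sorted descending: 22, 8, 8, 7, 6, 5, 5, 5, 4, 3, 3.
  22 → shelf 1 (new)  [load 22/27]
  8 → shelf 2 (new)  [load 8/27]
  8 → shelf 2  [load 16/27]
  7 → shelf 2  [load 23/27]
  6 → shelf 3 (new)  [load 6/27]
  5 → shelf 1  [load 27/27]
  5 → shelf 3  [load 11/27]
  5 → shelf 3  [load 16/27]
  4 → shelf 2  [load 27/27]
  3 → shelf 3  [load 19/27]
  3 → shelf 3  [load 22/27]
3 shelves opened.

3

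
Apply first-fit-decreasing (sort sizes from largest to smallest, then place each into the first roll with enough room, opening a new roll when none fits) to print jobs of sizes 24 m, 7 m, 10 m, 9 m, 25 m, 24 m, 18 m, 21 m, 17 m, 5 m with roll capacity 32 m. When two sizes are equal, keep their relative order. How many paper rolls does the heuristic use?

6

Sorted descending: 25, 24, 24, 21, 18, 17, 10, 9, 7, 5.
  25 → roll 1 (new)  [load 25/32]
  24 → roll 2 (new)  [load 24/32]
  24 → roll 3 (new)  [load 24/32]
  21 → roll 4 (new)  [load 21/32]
  18 → roll 5 (new)  [load 18/32]
  17 → roll 6 (new)  [load 17/32]
  10 → roll 4  [load 31/32]
  9 → roll 5  [load 27/32]
  7 → roll 1  [load 32/32]
  5 → roll 2  [load 29/32]
6 paper rolls opened.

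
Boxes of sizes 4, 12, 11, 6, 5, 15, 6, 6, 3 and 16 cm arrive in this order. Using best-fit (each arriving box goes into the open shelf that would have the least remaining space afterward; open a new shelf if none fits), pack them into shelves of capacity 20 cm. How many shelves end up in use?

  4 → shelf 1 (new)  [load 4/20]
  12 → shelf 1  [load 16/20]
  11 → shelf 2 (new)  [load 11/20]
  6 → shelf 2  [load 17/20]
  5 → shelf 3 (new)  [load 5/20]
  15 → shelf 3  [load 20/20]
  6 → shelf 4 (new)  [load 6/20]
  6 → shelf 4  [load 12/20]
  3 → shelf 2  [load 20/20]
  16 → shelf 5 (new)  [load 16/20]
5 shelves opened.

5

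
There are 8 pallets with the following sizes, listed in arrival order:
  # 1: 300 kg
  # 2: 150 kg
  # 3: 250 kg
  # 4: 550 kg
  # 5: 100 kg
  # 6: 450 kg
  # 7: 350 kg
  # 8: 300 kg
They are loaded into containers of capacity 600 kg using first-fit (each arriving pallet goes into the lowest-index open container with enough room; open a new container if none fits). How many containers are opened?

  300 → container 1 (new)  [load 300/600]
  150 → container 1  [load 450/600]
  250 → container 2 (new)  [load 250/600]
  550 → container 3 (new)  [load 550/600]
  100 → container 1  [load 550/600]
  450 → container 4 (new)  [load 450/600]
  350 → container 2  [load 600/600]
  300 → container 5 (new)  [load 300/600]
5 containers opened.

5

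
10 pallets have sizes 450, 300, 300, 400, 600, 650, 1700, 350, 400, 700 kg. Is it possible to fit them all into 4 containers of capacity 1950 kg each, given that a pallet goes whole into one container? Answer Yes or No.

A valid assignment using 4 containers:
  container 1: 1700 = 1700
  container 2: 700 + 650 + 600 = 1950
  container 3: 450 + 400 + 400 + 350 + 300 = 1900
  container 4: 300 = 300
Every load is within 1950 kg, so 4 containers suffice.

Yes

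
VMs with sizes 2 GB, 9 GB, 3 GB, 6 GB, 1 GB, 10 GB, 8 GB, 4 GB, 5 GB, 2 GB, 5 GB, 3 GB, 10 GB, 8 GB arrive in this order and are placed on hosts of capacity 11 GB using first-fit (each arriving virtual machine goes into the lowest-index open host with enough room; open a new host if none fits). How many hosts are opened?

8

  2 → host 1 (new)  [load 2/11]
  9 → host 1  [load 11/11]
  3 → host 2 (new)  [load 3/11]
  6 → host 2  [load 9/11]
  1 → host 2  [load 10/11]
  10 → host 3 (new)  [load 10/11]
  8 → host 4 (new)  [load 8/11]
  4 → host 5 (new)  [load 4/11]
  5 → host 5  [load 9/11]
  2 → host 4  [load 10/11]
  5 → host 6 (new)  [load 5/11]
  3 → host 6  [load 8/11]
  10 → host 7 (new)  [load 10/11]
  8 → host 8 (new)  [load 8/11]
8 hosts opened.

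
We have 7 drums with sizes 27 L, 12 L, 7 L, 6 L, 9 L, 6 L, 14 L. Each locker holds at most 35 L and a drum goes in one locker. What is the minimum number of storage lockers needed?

Total = 27 + 14 + 12 + 9 + 7 + 6 + 6 = 81 L.
Lower bound: ⌈81/35⌉ = 3 storage lockers.
A packing using 3 storage lockers:
  locker 1: 27 + 7 = 34
  locker 2: 14 + 12 + 9 = 35
  locker 3: 6 + 6 = 12
This matches the lower bound, so 3 is optimal.

3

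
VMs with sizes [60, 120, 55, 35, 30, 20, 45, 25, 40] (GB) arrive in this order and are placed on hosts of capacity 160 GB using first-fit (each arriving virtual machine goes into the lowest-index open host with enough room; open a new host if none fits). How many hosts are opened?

  60 → host 1 (new)  [load 60/160]
  120 → host 2 (new)  [load 120/160]
  55 → host 1  [load 115/160]
  35 → host 1  [load 150/160]
  30 → host 2  [load 150/160]
  20 → host 3 (new)  [load 20/160]
  45 → host 3  [load 65/160]
  25 → host 3  [load 90/160]
  40 → host 3  [load 130/160]
3 hosts opened.

3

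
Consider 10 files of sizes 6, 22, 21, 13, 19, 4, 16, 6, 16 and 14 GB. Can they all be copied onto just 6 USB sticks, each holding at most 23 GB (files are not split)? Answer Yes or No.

No

Total = 137 GB; ⌈137/23⌉ = 6.
7 files each exceed half the capacity and cannot share a USB stick, forcing at least 7 USB sticks.
At least 7 USB sticks are required, but only 6 are allowed.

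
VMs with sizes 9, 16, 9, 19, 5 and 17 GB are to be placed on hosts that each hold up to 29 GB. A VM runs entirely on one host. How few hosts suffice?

3

Total = 19 + 17 + 16 + 9 + 9 + 5 = 75 GB.
Lower bound: ⌈75/29⌉ = 3 hosts.
A packing using 3 hosts:
  host 1: 19 + 9 = 28
  host 2: 17 + 9 = 26
  host 3: 16 + 5 = 21
This matches the lower bound, so 3 is optimal.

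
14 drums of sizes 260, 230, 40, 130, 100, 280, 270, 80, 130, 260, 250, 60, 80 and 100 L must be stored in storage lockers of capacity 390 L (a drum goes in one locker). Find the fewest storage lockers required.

Total = 280 + 270 + 260 + 260 + 250 + 230 + 130 + 130 + 100 + 100 + 80 + 80 + 60 + 40 = 2270 L.
Lower bound: ⌈2270/390⌉ = 6 storage lockers.
A packing using 6 storage lockers:
  locker 1: 280 + 100 = 380
  locker 2: 270 + 100 = 370
  locker 3: 260 + 130 = 390
  locker 4: 260 + 130 = 390
  locker 5: 250 + 80 + 60 = 390
  locker 6: 230 + 80 + 40 = 350
This matches the lower bound, so 6 is optimal.

6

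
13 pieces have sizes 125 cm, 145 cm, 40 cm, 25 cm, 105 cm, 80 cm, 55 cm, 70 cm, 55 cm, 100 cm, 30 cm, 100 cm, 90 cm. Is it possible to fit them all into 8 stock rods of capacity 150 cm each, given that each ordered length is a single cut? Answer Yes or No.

A valid assignment using 8 stock rods:
  stock rod 1: 145 = 145
  stock rod 2: 125 + 25 = 150
  stock rod 3: 105 + 40 = 145
  stock rod 4: 100 + 30 = 130
  stock rod 5: 100 = 100
  stock rod 6: 90 + 55 = 145
  stock rod 7: 80 + 70 = 150
  stock rod 8: 55 = 55
Every load is within 150 cm, so 8 stock rods suffice.

Yes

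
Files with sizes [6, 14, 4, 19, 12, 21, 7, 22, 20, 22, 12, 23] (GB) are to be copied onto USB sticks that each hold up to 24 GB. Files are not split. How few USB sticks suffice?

9

Total = 23 + 22 + 22 + 21 + 20 + 19 + 14 + 12 + 12 + 7 + 6 + 4 = 182 GB.
Lower bound: ⌈182/24⌉ = 8 USB sticks.
A packing using 9 USB sticks:
  USB stick 1: 23 = 23
  USB stick 2: 22 = 22
  USB stick 3: 22 = 22
  USB stick 4: 21 = 21
  USB stick 5: 20 + 4 = 24
  USB stick 6: 19 = 19
  USB stick 7: 14 + 7 = 21
  USB stick 8: 12 + 12 = 24
  USB stick 9: 6 = 6
No arrangement into 8 USB sticks stays within capacity, so 9 is optimal.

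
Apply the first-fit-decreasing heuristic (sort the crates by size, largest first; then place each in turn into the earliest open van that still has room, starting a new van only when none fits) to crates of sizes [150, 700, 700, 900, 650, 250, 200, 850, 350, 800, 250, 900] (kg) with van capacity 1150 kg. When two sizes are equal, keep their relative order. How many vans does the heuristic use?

7

Sorted descending: 900, 900, 850, 800, 700, 700, 650, 350, 250, 250, 200, 150.
  900 → van 1 (new)  [load 900/1150]
  900 → van 2 (new)  [load 900/1150]
  850 → van 3 (new)  [load 850/1150]
  800 → van 4 (new)  [load 800/1150]
  700 → van 5 (new)  [load 700/1150]
  700 → van 6 (new)  [load 700/1150]
  650 → van 7 (new)  [load 650/1150]
  350 → van 4  [load 1150/1150]
  250 → van 1  [load 1150/1150]
  250 → van 2  [load 1150/1150]
  200 → van 3  [load 1050/1150]
  150 → van 5  [load 850/1150]
7 vans opened.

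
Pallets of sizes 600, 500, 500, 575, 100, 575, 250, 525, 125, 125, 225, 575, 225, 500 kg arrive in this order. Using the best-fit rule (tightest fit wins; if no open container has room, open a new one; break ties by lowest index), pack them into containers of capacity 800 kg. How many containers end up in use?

8

  600 → container 1 (new)  [load 600/800]
  500 → container 2 (new)  [load 500/800]
  500 → container 3 (new)  [load 500/800]
  575 → container 4 (new)  [load 575/800]
  100 → container 1  [load 700/800]
  575 → container 5 (new)  [load 575/800]
  250 → container 2  [load 750/800]
  525 → container 6 (new)  [load 525/800]
  125 → container 4  [load 700/800]
  125 → container 5  [load 700/800]
  225 → container 6  [load 750/800]
  575 → container 7 (new)  [load 575/800]
  225 → container 7  [load 800/800]
  500 → container 8 (new)  [load 500/800]
8 containers opened.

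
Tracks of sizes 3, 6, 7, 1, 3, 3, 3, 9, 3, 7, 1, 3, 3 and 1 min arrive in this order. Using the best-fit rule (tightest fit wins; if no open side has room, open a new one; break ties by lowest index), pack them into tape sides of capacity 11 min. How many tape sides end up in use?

6

  3 → side 1 (new)  [load 3/11]
  6 → side 1  [load 9/11]
  7 → side 2 (new)  [load 7/11]
  1 → side 1  [load 10/11]
  3 → side 2  [load 10/11]
  3 → side 3 (new)  [load 3/11]
  3 → side 3  [load 6/11]
  9 → side 4 (new)  [load 9/11]
  3 → side 3  [load 9/11]
  7 → side 5 (new)  [load 7/11]
  1 → side 1  [load 11/11]
  3 → side 5  [load 10/11]
  3 → side 6 (new)  [load 3/11]
  1 → side 2  [load 11/11]
6 tape sides opened.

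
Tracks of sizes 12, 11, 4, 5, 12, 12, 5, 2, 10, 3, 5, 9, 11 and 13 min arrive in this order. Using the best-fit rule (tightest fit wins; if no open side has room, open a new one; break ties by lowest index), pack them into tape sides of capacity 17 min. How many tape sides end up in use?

  12 → side 1 (new)  [load 12/17]
  11 → side 2 (new)  [load 11/17]
  4 → side 1  [load 16/17]
  5 → side 2  [load 16/17]
  12 → side 3 (new)  [load 12/17]
  12 → side 4 (new)  [load 12/17]
  5 → side 3  [load 17/17]
  2 → side 4  [load 14/17]
  10 → side 5 (new)  [load 10/17]
  3 → side 4  [load 17/17]
  5 → side 5  [load 15/17]
  9 → side 6 (new)  [load 9/17]
  11 → side 7 (new)  [load 11/17]
  13 → side 8 (new)  [load 13/17]
8 tape sides opened.

8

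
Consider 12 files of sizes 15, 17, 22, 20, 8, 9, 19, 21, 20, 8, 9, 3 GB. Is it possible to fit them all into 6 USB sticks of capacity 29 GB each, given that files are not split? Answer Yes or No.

Total = 171 GB; ⌈171/29⌉ = 6.
7 files each exceed half the capacity and cannot share a USB stick, forcing at least 7 USB sticks.
At least 7 USB sticks are required, but only 6 are allowed.

No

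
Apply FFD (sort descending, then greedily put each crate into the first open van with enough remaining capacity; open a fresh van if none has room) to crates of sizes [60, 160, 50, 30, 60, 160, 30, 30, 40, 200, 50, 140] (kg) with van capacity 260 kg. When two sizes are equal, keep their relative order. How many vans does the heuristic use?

4

Sorted descending: 200, 160, 160, 140, 60, 60, 50, 50, 40, 30, 30, 30.
  200 → van 1 (new)  [load 200/260]
  160 → van 2 (new)  [load 160/260]
  160 → van 3 (new)  [load 160/260]
  140 → van 4 (new)  [load 140/260]
  60 → van 1  [load 260/260]
  60 → van 2  [load 220/260]
  50 → van 3  [load 210/260]
  50 → van 3  [load 260/260]
  40 → van 2  [load 260/260]
  30 → van 4  [load 170/260]
  30 → van 4  [load 200/260]
  30 → van 4  [load 230/260]
4 vans opened.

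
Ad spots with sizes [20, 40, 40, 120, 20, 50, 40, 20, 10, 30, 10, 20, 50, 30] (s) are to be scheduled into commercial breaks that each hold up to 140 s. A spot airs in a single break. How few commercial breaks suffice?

4

Total = 120 + 50 + 50 + 40 + 40 + 40 + 30 + 30 + 20 + 20 + 20 + 20 + 10 + 10 = 500 s.
Lower bound: ⌈500/140⌉ = 4 commercial breaks.
A packing using 4 commercial breaks:
  break 1: 120 + 20 = 140
  break 2: 50 + 50 + 40 = 140
  break 3: 40 + 40 + 30 + 30 = 140
  break 4: 20 + 20 + 20 + 10 + 10 = 80
This matches the lower bound, so 4 is optimal.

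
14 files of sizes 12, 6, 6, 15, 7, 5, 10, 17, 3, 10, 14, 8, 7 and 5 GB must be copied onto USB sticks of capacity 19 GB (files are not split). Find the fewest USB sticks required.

7

Total = 17 + 15 + 14 + 12 + 10 + 10 + 8 + 7 + 7 + 6 + 6 + 5 + 5 + 3 = 125 GB.
Lower bound: ⌈125/19⌉ = 7 USB sticks.
A packing using 7 USB sticks:
  USB stick 1: 17 = 17
  USB stick 2: 15 + 3 = 18
  USB stick 3: 14 + 5 = 19
  USB stick 4: 12 + 7 = 19
  USB stick 5: 10 + 8 = 18
  USB stick 6: 10 + 7 = 17
  USB stick 7: 6 + 6 + 5 = 17
This matches the lower bound, so 7 is optimal.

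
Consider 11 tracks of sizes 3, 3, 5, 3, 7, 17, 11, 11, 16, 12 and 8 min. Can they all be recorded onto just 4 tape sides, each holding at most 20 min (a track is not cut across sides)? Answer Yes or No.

Total = 96 min; ⌈96/20⌉ = 5.
At least 5 tape sides are required, but only 4 are allowed.

No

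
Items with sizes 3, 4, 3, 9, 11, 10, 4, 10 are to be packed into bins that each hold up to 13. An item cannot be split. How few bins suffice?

5

Total = 11 + 10 + 10 + 9 + 4 + 4 + 3 + 3 = 54.
Lower bound: ⌈54/13⌉ = 5 bins.
A packing using 5 bins:
  bin 1: 11 = 11
  bin 2: 10 + 3 = 13
  bin 3: 10 + 3 = 13
  bin 4: 9 + 4 = 13
  bin 5: 4 = 4
This matches the lower bound, so 5 is optimal.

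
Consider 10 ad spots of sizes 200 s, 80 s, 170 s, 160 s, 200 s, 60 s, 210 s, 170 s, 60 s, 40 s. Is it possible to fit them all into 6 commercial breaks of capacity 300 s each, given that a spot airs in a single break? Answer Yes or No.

Yes

A valid assignment using 6 commercial breaks:
  break 1: 210 + 80 = 290
  break 2: 200 + 60 + 40 = 300
  break 3: 200 + 60 = 260
  break 4: 170 = 170
  break 5: 170 = 170
  break 6: 160 = 160
Every load is within 300 s, so 6 commercial breaks suffice.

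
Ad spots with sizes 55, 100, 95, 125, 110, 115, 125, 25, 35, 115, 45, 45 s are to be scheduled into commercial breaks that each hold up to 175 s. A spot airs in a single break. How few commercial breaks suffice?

7

Total = 125 + 125 + 115 + 115 + 110 + 100 + 95 + 55 + 45 + 45 + 35 + 25 = 990 s.
Lower bound: ⌈990/175⌉ = 6 commercial breaks.
Also, 7 ad spots each exceed 175/2 s, and no two of those can share a break, so at least 7 commercial breaks are needed.
A packing using 7 commercial breaks:
  break 1: 125 + 45 = 170
  break 2: 125 + 45 = 170
  break 3: 115 + 55 = 170
  break 4: 115 + 35 + 25 = 175
  break 5: 110 = 110
  break 6: 100 = 100
  break 7: 95 = 95
This matches the lower bound, so 7 is optimal.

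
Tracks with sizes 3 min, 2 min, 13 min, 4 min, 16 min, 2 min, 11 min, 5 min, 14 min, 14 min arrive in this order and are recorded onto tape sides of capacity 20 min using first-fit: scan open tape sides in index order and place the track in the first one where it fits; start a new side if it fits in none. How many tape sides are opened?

  3 → side 1 (new)  [load 3/20]
  2 → side 1  [load 5/20]
  13 → side 1  [load 18/20]
  4 → side 2 (new)  [load 4/20]
  16 → side 2  [load 20/20]
  2 → side 1  [load 20/20]
  11 → side 3 (new)  [load 11/20]
  5 → side 3  [load 16/20]
  14 → side 4 (new)  [load 14/20]
  14 → side 5 (new)  [load 14/20]
5 tape sides opened.

5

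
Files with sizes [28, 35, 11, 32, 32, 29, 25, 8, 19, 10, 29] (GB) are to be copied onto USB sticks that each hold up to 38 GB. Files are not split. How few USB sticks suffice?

8

Total = 35 + 32 + 32 + 29 + 29 + 28 + 25 + 19 + 11 + 10 + 8 = 258 GB.
Lower bound: ⌈258/38⌉ = 7 USB sticks.
A packing using 8 USB sticks:
  USB stick 1: 35 = 35
  USB stick 2: 32 = 32
  USB stick 3: 32 = 32
  USB stick 4: 29 + 8 = 37
  USB stick 5: 29 = 29
  USB stick 6: 28 + 10 = 38
  USB stick 7: 25 + 11 = 36
  USB stick 8: 19 = 19
No arrangement into 7 USB sticks stays within capacity, so 8 is optimal.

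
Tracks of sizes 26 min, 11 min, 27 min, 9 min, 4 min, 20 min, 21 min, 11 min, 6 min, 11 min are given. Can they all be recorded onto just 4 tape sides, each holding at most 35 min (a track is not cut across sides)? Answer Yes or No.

Total = 146 min; ⌈146/35⌉ = 5.
At least 5 tape sides are required, but only 4 are allowed.

No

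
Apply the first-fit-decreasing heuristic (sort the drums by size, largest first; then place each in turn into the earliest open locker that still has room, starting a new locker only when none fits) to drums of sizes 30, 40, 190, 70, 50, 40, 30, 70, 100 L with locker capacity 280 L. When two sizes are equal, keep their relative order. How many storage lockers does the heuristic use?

Sorted descending: 190, 100, 70, 70, 50, 40, 40, 30, 30.
  190 → locker 1 (new)  [load 190/280]
  100 → locker 2 (new)  [load 100/280]
  70 → locker 1  [load 260/280]
  70 → locker 2  [load 170/280]
  50 → locker 2  [load 220/280]
  40 → locker 2  [load 260/280]
  40 → locker 3 (new)  [load 40/280]
  30 → locker 3  [load 70/280]
  30 → locker 3  [load 100/280]
3 storage lockers opened.

3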